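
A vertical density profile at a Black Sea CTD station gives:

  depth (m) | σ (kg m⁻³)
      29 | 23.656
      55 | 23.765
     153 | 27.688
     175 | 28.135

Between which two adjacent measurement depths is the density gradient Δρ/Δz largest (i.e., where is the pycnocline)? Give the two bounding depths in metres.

55–153 m

Compute the density gradient over each adjacent pair:
  29–55 m: Δρ/Δz = 0.109/26 = 4.2 × 10⁻³ kg m⁻⁴
  55–153 m: Δρ/Δz = 3.923/98 = 0.040 kg m⁻⁴
  153–175 m: Δρ/Δz = 0.447/22 = 0.020 kg m⁻⁴
The largest gradient is in the 55–153 m interval — the pycnocline.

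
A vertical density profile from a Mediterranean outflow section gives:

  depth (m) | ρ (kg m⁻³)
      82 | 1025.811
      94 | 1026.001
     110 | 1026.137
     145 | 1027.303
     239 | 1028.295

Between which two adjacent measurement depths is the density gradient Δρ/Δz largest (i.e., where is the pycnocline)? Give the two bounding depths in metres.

Compute the density gradient over each adjacent pair:
  82–94 m: Δρ/Δz = 0.190/12 = 0.016 kg m⁻⁴
  94–110 m: Δρ/Δz = 0.136/16 = 8.5 × 10⁻³ kg m⁻⁴
  110–145 m: Δρ/Δz = 1.166/35 = 0.033 kg m⁻⁴
  145–239 m: Δρ/Δz = 0.992/94 = 0.011 kg m⁻⁴
The largest gradient is in the 110–145 m interval — the pycnocline.

110–145 m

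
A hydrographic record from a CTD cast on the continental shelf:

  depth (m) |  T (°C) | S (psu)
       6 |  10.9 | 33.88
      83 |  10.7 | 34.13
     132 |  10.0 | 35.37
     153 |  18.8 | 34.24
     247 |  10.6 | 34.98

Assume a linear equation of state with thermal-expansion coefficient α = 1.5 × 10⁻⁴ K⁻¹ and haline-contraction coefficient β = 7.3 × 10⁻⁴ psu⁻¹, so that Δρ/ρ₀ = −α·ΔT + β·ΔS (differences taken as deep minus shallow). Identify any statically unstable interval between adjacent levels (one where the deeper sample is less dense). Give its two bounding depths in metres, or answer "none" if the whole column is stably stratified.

Evaluate Δρ/ρ₀ = −αΔT + βΔS across each adjacent pair:
  6–83 m: −αΔT+βΔS = −(1.5 × 10⁻⁴)(-0.2)+(7.3 × 10⁻⁴)(+0.25) = 2.1 × 10⁻⁴ → stable
  83–132 m: −αΔT+βΔS = −(1.5 × 10⁻⁴)(-0.7)+(7.3 × 10⁻⁴)(+1.24) = 1.0 × 10⁻³ → stable
  132–153 m: −αΔT+βΔS = −(1.5 × 10⁻⁴)(+8.8)+(7.3 × 10⁻⁴)(-1.13) = -2.1 × 10⁻³ → UNSTABLE
  153–247 m: −αΔT+βΔS = −(1.5 × 10⁻⁴)(-8.2)+(7.3 × 10⁻⁴)(+0.74) = 1.8 × 10⁻³ → stable
The 132–153 m interval has Δρ < 0: lighter water underlies denser water.

132–153 m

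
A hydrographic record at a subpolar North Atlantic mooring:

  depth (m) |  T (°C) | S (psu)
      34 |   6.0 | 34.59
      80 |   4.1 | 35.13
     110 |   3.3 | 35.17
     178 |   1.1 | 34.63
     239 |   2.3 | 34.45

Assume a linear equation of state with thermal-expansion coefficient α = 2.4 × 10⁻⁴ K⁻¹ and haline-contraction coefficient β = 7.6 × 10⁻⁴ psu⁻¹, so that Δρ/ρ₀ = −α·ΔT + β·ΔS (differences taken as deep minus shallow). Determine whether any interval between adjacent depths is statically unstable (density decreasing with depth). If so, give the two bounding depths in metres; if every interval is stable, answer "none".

178–239 m

Evaluate Δρ/ρ₀ = −αΔT + βΔS across each adjacent pair:
  34–80 m: −αΔT+βΔS = −(2.4 × 10⁻⁴)(-1.9)+(7.6 × 10⁻⁴)(+0.54) = 8.7 × 10⁻⁴ → stable
  80–110 m: −αΔT+βΔS = −(2.4 × 10⁻⁴)(-0.8)+(7.6 × 10⁻⁴)(+0.04) = 2.2 × 10⁻⁴ → stable
  110–178 m: −αΔT+βΔS = −(2.4 × 10⁻⁴)(-2.2)+(7.6 × 10⁻⁴)(-0.54) = 1.2 × 10⁻⁴ → stable
  178–239 m: −αΔT+βΔS = −(2.4 × 10⁻⁴)(+1.2)+(7.6 × 10⁻⁴)(-0.18) = -4.2 × 10⁻⁴ → UNSTABLE
The 178–239 m interval has Δρ < 0: lighter water underlies denser water.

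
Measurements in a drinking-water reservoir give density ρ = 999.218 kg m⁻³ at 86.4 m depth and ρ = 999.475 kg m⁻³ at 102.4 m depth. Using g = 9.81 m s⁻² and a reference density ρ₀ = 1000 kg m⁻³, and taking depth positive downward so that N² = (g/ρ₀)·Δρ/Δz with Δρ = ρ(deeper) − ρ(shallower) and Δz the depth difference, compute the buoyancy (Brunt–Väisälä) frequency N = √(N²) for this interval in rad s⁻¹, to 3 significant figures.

0.0126 rad s⁻¹

Δρ = 999.475 − 999.218 = 0.257 kg m⁻³ over Δz = 102.4 − 86.4 = 16 m.
N² = (9.81/1000) × (0.257/16) = 1.5757 × 10⁻⁴ s⁻².
N = √(1.5757 × 10⁻⁴) = 0.012553 rad s⁻¹ ≈ 0.0126 rad s⁻¹.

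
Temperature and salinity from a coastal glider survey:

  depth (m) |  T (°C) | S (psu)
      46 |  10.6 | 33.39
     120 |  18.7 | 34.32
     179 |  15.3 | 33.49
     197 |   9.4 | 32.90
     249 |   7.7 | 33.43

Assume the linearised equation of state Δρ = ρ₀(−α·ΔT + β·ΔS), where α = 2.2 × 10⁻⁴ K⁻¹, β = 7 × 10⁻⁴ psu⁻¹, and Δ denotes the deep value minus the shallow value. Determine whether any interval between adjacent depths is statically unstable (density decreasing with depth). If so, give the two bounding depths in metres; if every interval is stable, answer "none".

46–120 m

Evaluate Δρ/ρ₀ = −αΔT + βΔS across each adjacent pair:
  46–120 m: −αΔT+βΔS = −(2.2 × 10⁻⁴)(+8.1)+(7 × 10⁻⁴)(+0.93) = -1.1 × 10⁻³ → UNSTABLE
  120–179 m: −αΔT+βΔS = −(2.2 × 10⁻⁴)(-3.4)+(7 × 10⁻⁴)(-0.83) = 1.7 × 10⁻⁴ → stable
  179–197 m: −αΔT+βΔS = −(2.2 × 10⁻⁴)(-5.9)+(7 × 10⁻⁴)(-0.59) = 8.9 × 10⁻⁴ → stable
  197–249 m: −αΔT+βΔS = −(2.2 × 10⁻⁴)(-1.7)+(7 × 10⁻⁴)(+0.53) = 7.5 × 10⁻⁴ → stable
The 46–120 m interval has Δρ < 0: lighter water underlies denser water.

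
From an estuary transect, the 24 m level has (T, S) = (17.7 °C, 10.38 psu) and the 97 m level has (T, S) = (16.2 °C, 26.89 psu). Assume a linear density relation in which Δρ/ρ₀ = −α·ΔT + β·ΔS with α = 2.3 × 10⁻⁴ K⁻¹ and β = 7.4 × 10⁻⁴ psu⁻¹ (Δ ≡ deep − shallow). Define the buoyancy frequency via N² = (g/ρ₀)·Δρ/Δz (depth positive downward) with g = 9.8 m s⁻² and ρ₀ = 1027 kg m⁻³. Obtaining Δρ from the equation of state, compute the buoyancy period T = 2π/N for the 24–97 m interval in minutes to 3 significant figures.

2.55 min

ΔT = -1.5 K, ΔS = +16.51 psu (deep − shallow).
Δρ/ρ₀ = −αΔT + βΔS = 3.45 × 10⁻⁴ + 0.0122174 = 0.0125624, so Δρ ≈ 12.90 kg m⁻³.
N² = (g/ρ₀)·Δρ/Δz = g·(Δρ/ρ₀)/Δz = 9.8 × 0.0125624 / 73 = 1.6865 × 10⁻³ s⁻².
N = √(1.6865 × 10⁻³) = 0.041067 rad s⁻¹ → T = 2π/N = 153.00 s = 2.5500 min ≈ 2.55 min.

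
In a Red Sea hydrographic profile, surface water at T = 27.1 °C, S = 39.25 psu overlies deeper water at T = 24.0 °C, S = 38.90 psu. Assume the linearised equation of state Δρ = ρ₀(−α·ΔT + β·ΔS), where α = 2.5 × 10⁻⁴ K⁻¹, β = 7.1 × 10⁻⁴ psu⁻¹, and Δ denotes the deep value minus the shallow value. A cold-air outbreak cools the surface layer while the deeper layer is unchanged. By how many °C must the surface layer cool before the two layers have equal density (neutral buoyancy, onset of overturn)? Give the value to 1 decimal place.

Neutral buoyancy requires Δρ = 0, i.e. −α(T_deep − T_surf′) + β(S_deep − S_surf) = 0.
T_surf′ = T_deep − (β/α)·ΔS = 24.0 − (7.1 × 10⁻⁴/2.5 × 10⁻⁴)·(-0.35) = 24.994 °C.
Cooling required: 27.1 − (24.994) = 2.106 °C.

2.1 °C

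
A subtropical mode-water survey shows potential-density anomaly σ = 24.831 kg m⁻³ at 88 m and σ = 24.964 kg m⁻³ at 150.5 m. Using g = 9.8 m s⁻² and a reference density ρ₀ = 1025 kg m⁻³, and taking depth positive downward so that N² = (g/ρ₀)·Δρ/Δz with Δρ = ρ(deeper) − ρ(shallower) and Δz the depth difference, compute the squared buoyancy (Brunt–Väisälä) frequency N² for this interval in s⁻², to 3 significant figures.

Δρ = 1024.964 − 1024.831 = 0.133 kg m⁻³ over Δz = 150.5 − 88 = 62.5 m.
N² = (9.8/1025) × (0.133/62.5) = 2.0346 × 10⁻⁵ s⁻² ≈ 2.03 × 10⁻⁵ s⁻².

2.03 × 10⁻⁵ s⁻²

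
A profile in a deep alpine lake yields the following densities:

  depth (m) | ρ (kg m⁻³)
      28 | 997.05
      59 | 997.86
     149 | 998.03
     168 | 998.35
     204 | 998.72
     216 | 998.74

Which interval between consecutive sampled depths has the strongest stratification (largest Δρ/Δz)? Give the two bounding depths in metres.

Compute the density gradient over each adjacent pair:
  28–59 m: Δρ/Δz = 0.81/31 = 0.026 kg m⁻⁴
  59–149 m: Δρ/Δz = 0.17/90 = 1.9 × 10⁻³ kg m⁻⁴
  149–168 m: Δρ/Δz = 0.32/19 = 0.017 kg m⁻⁴
  168–204 m: Δρ/Δz = 0.37/36 = 0.010 kg m⁻⁴
  204–216 m: Δρ/Δz = 0.02/12 = 1.7 × 10⁻³ kg m⁻⁴
The largest gradient is in the 28–59 m interval — the pycnocline.

28–59 m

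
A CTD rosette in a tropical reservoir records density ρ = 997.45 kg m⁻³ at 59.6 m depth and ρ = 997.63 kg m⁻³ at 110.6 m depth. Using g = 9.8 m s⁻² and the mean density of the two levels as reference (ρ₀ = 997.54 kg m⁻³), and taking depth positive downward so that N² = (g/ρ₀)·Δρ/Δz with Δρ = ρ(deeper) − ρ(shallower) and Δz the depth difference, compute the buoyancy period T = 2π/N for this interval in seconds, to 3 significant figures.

1.07 × 10³ s

Δρ = 997.63 − 997.45 = 0.18 kg m⁻³ over Δz = 110.6 − 59.6 = 51 m.
N² = (9.8/997.54) × (0.18/51) = 3.4674 × 10⁻⁵ s⁻².
N = √(3.4674 × 10⁻⁵) = 5.8885 × 10⁻³ rad s⁻¹, so T = 2π/N = 1.0670 × 10³ s ≈ 1.07 × 10³ s.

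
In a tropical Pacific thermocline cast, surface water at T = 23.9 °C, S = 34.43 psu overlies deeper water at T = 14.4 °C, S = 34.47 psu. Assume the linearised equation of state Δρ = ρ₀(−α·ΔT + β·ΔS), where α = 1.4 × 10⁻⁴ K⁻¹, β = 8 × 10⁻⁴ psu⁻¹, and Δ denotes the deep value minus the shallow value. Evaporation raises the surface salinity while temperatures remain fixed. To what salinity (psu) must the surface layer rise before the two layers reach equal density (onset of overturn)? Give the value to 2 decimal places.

36.13 psu

Neutral buoyancy requires −α(T_deep − T_surf) + β(S_deep − S_surf′) = 0.
S_surf′ = S_deep − (α/β)·ΔT = 34.47 − (1.4 × 10⁻⁴/8 × 10⁻⁴)·(-9.5) = 36.1325 psu.
Increase required: 36.1325 − 34.43 = 1.7025 psu.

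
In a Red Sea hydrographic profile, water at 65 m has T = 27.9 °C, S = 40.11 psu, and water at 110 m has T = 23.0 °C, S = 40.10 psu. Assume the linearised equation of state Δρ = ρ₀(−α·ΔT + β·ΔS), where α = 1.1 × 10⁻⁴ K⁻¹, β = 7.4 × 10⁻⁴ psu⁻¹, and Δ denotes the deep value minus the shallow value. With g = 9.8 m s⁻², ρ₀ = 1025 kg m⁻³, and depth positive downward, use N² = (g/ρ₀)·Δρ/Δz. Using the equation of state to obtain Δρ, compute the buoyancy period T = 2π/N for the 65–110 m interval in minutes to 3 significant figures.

9.73 min

ΔT = -4.9 K, ΔS = -0.01 psu (deep − shallow).
Δρ/ρ₀ = −αΔT + βΔS = 5.39 × 10⁻⁴ − 7.40 × 10⁻⁶ = 5.316 × 10⁻⁴, so Δρ ≈ 0.5449 kg m⁻³.
N² = (g/ρ₀)·Δρ/Δz = g·(Δρ/ρ₀)/Δz = 9.8 × 5.316 × 10⁻⁴ / 45 = 1.1577 × 10⁻⁴ s⁻².
N = √(1.1577 × 10⁻⁴) = 0.010760 rad s⁻¹ → T = 2π/N = 583.94 s = 9.7323 min ≈ 9.73 min.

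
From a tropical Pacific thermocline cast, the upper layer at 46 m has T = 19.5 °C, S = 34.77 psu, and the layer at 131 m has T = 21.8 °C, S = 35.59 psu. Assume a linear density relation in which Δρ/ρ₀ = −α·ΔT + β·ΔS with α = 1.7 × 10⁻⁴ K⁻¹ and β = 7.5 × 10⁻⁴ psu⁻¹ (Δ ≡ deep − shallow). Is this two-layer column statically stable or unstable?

ΔT = 21.8 − 19.5 = +2.3 K and ΔS = 35.59 − 34.77 = +0.82 psu (deep − shallow).
−αΔT = -3.91 × 10⁻⁴; βΔS = 6.15 × 10⁻⁴; sum Δρ/ρ₀ = 2.24 × 10⁻⁴.
Δρ/ρ₀ > 0, so Δρ > 0: deeper water is denser → statically stable.

stable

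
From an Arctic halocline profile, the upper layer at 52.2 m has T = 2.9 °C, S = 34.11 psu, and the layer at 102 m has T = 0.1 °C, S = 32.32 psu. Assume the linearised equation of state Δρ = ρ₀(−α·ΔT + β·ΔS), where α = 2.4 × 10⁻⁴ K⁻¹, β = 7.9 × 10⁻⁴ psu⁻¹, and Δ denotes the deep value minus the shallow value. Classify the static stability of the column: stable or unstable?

ΔT = 0.1 − 2.9 = -2.8 K and ΔS = 32.32 − 34.11 = -1.79 psu (deep − shallow).
−αΔT = 6.72 × 10⁻⁴; βΔS = -1.4141 × 10⁻³; sum Δρ/ρ₀ = -7.421 × 10⁻⁴.
Δρ/ρ₀ < 0, so Δρ < 0: deeper water is lighter → statically unstable; the column would overturn.

unstable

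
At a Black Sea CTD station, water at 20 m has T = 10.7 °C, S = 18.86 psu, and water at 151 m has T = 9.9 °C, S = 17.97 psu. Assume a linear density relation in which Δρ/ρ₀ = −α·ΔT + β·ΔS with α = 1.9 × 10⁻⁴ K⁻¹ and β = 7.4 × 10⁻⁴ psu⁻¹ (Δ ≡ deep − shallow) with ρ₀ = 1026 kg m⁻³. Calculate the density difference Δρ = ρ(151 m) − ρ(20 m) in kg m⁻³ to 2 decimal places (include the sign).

ΔT = -0.8 K, ΔS = -0.89 psu (deep − shallow).
Δρ/ρ₀ = −(1.9 × 10⁻⁴)(-0.8) + (7.4 × 10⁻⁴)(-0.89) = -5.066 × 10⁻⁴.
Δρ = 1026 × (-5.066 × 10⁻⁴) = -0.52 kg m⁻³.
Negative Δρ: lighter below, statically unstable.

-0.52 kg m⁻³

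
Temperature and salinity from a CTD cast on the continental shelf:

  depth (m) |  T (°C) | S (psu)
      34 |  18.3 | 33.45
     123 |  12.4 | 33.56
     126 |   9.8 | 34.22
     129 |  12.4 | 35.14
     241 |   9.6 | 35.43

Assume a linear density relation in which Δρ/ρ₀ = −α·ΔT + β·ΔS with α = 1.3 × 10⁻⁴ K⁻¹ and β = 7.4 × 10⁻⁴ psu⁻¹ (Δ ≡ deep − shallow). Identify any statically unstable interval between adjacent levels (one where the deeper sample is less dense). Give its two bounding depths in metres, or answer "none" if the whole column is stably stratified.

none

Evaluate Δρ/ρ₀ = −αΔT + βΔS across each adjacent pair:
  34–123 m: −αΔT+βΔS = −(1.3 × 10⁻⁴)(-5.9)+(7.4 × 10⁻⁴)(+0.11) = 8.5 × 10⁻⁴ → stable
  123–126 m: −αΔT+βΔS = −(1.3 × 10⁻⁴)(-2.6)+(7.4 × 10⁻⁴)(+0.66) = 8.3 × 10⁻⁴ → stable
  126–129 m: −αΔT+βΔS = −(1.3 × 10⁻⁴)(+2.6)+(7.4 × 10⁻⁴)(+0.92) = 3.4 × 10⁻⁴ → stable
  129–241 m: −αΔT+βΔS = −(1.3 × 10⁻⁴)(-2.8)+(7.4 × 10⁻⁴)(+0.29) = 5.8 × 10⁻⁴ → stable
Every interval has Δρ > 0: the column is stably stratified throughout.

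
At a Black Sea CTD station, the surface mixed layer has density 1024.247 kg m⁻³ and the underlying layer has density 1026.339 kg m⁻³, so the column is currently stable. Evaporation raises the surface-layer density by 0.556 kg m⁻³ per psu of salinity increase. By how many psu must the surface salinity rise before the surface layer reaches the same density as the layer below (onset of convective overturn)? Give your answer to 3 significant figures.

3.76 psu

Density deficit of the surface layer: 1026.339 − 1024.247 = 2.092 kg m⁻³.
Required change = 2.092 / 0.556 = 3.76 psu.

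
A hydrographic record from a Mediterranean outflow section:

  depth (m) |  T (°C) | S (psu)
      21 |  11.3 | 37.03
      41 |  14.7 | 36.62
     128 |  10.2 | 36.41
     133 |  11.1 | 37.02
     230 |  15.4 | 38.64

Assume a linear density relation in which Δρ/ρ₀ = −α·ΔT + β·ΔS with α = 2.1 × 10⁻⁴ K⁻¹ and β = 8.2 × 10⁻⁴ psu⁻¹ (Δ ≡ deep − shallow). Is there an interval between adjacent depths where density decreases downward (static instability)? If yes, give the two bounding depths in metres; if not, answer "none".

Evaluate Δρ/ρ₀ = −αΔT + βΔS across each adjacent pair:
  21–41 m: −αΔT+βΔS = −(2.1 × 10⁻⁴)(+3.4)+(8.2 × 10⁻⁴)(-0.41) = -1.1 × 10⁻³ → UNSTABLE
  41–128 m: −αΔT+βΔS = −(2.1 × 10⁻⁴)(-4.5)+(8.2 × 10⁻⁴)(-0.21) = 7.7 × 10⁻⁴ → stable
  128–133 m: −αΔT+βΔS = −(2.1 × 10⁻⁴)(+0.9)+(8.2 × 10⁻⁴)(+0.61) = 3.1 × 10⁻⁴ → stable
  133–230 m: −αΔT+βΔS = −(2.1 × 10⁻⁴)(+4.3)+(8.2 × 10⁻⁴)(+1.62) = 4.3 × 10⁻⁴ → stable
The 21–41 m interval has Δρ < 0: lighter water underlies denser water.

21–41 m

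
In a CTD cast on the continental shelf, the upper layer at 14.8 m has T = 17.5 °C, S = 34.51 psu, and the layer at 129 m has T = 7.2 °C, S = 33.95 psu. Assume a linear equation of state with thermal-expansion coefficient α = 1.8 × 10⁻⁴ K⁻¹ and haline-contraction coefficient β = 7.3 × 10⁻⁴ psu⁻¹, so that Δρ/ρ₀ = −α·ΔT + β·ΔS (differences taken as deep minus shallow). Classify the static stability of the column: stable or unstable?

stable

ΔT = 7.2 − 17.5 = -10.3 K and ΔS = 33.95 − 34.51 = -0.56 psu (deep − shallow).
−αΔT = 1.854 × 10⁻³; βΔS = -4.088 × 10⁻⁴; sum Δρ/ρ₀ = 1.4452 × 10⁻³.
Δρ/ρ₀ > 0, so Δρ > 0: deeper water is denser → statically stable.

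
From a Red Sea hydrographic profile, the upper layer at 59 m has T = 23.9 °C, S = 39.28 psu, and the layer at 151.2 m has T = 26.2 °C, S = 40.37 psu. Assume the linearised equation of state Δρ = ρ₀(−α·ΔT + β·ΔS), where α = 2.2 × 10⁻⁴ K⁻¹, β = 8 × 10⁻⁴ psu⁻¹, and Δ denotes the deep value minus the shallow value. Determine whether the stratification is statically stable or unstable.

ΔT = 26.2 − 23.9 = +2.3 K and ΔS = 40.37 − 39.28 = +1.09 psu (deep − shallow).
−αΔT = -5.06 × 10⁻⁴; βΔS = 8.72 × 10⁻⁴; sum Δρ/ρ₀ = 3.66 × 10⁻⁴.
Δρ/ρ₀ > 0, so Δρ > 0: deeper water is denser → statically stable.

stable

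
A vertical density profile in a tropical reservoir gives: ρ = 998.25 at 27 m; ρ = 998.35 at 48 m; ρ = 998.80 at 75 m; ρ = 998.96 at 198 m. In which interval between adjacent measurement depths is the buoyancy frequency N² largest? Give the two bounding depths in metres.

Compute the density gradient over each adjacent pair:
  27–48 m: Δρ/Δz = 0.10/21 = 4.8 × 10⁻³ kg m⁻⁴
  48–75 m: Δρ/Δz = 0.45/27 = 0.017 kg m⁻⁴
  75–198 m: Δρ/Δz = 0.16/123 = 1.3 × 10⁻³ kg m⁻⁴
The largest gradient is in the 48–75 m interval — the pycnocline.

48–75 m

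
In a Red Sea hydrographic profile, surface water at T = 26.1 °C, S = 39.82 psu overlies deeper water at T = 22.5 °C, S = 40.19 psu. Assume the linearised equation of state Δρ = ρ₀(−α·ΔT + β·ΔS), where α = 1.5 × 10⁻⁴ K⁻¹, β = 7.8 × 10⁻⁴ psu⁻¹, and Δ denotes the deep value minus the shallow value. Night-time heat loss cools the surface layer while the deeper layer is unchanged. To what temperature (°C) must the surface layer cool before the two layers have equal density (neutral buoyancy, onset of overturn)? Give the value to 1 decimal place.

20.6 °C

Neutral buoyancy requires Δρ = 0, i.e. −α(T_deep − T_surf′) + β(S_deep − S_surf) = 0.
T_surf′ = T_deep − (β/α)·ΔS = 22.5 − (7.8 × 10⁻⁴/1.5 × 10⁻⁴)·(+0.37) = 20.576 °C.
Cooling required: 26.1 − (20.576) = 5.524 °C.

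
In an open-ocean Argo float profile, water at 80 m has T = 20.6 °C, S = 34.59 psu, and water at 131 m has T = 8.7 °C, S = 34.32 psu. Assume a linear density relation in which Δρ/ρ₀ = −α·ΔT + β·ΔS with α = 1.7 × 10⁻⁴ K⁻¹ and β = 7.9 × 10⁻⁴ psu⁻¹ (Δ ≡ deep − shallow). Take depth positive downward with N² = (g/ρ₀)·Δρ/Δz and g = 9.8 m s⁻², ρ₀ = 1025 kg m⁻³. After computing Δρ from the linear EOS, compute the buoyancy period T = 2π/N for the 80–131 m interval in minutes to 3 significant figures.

ΔT = -11.9 K, ΔS = -0.27 psu (deep − shallow).
Δρ/ρ₀ = −αΔT + βΔS = 2.023 × 10⁻³ − 2.133 × 10⁻⁴ = 1.8097 × 10⁻³, so Δρ ≈ 1.855 kg m⁻³.
N² = (g/ρ₀)·Δρ/Δz = g·(Δρ/ρ₀)/Δz = 9.8 × 1.8097 × 10⁻³ / 51 = 3.4775 × 10⁻⁴ s⁻².
N = √(3.4775 × 10⁻⁴) = 0.018648 rad s⁻¹ → T = 2π/N = 336.94 s = 5.6157 min ≈ 5.62 min.

5.62 min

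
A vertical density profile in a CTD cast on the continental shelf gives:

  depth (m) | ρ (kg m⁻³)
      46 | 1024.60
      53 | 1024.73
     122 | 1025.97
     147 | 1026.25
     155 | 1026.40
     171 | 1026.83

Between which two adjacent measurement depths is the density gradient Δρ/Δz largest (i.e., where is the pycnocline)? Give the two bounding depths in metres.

155–171 m

Compute the density gradient over each adjacent pair:
  46–53 m: Δρ/Δz = 0.13/7 = 0.019 kg m⁻⁴
  53–122 m: Δρ/Δz = 1.24/69 = 0.018 kg m⁻⁴
  122–147 m: Δρ/Δz = 0.28/25 = 0.011 kg m⁻⁴
  147–155 m: Δρ/Δz = 0.15/8 = 0.019 kg m⁻⁴
  155–171 m: Δρ/Δz = 0.43/16 = 0.027 kg m⁻⁴
The largest gradient is in the 155–171 m interval — the pycnocline.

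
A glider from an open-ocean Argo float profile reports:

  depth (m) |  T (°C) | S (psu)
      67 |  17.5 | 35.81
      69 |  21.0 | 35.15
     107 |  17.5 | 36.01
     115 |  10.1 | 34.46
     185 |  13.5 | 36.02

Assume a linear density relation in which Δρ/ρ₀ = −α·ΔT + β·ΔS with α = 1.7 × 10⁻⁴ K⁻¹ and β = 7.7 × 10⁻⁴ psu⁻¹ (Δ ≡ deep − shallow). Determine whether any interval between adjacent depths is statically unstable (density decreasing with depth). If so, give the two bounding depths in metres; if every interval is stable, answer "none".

67–69 m

Evaluate Δρ/ρ₀ = −αΔT + βΔS across each adjacent pair:
  67–69 m: −αΔT+βΔS = −(1.7 × 10⁻⁴)(+3.5)+(7.7 × 10⁻⁴)(-0.66) = -1.1 × 10⁻³ → UNSTABLE
  69–107 m: −αΔT+βΔS = −(1.7 × 10⁻⁴)(-3.5)+(7.7 × 10⁻⁴)(+0.86) = 1.3 × 10⁻³ → stable
  107–115 m: −αΔT+βΔS = −(1.7 × 10⁻⁴)(-7.4)+(7.7 × 10⁻⁴)(-1.55) = 6.5 × 10⁻⁵ → stable
  115–185 m: −αΔT+βΔS = −(1.7 × 10⁻⁴)(+3.4)+(7.7 × 10⁻⁴)(+1.56) = 6.2 × 10⁻⁴ → stable
The 67–69 m interval has Δρ < 0: lighter water underlies denser water.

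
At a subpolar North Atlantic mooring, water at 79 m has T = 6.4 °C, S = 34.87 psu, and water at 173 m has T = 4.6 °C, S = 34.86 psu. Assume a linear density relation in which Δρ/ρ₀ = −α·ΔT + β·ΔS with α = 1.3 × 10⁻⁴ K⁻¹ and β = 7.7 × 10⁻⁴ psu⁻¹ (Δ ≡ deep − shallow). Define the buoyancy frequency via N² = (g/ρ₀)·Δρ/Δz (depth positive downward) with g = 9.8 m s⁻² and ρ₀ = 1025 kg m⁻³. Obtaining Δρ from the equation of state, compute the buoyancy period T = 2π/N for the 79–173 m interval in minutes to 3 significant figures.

21.6 min

ΔT = -1.8 K, ΔS = -0.01 psu (deep − shallow).
Δρ/ρ₀ = −αΔT + βΔS = 2.34 × 10⁻⁴ − 7.70 × 10⁻⁶ = 2.263 × 10⁻⁴, so Δρ ≈ 0.2320 kg m⁻³.
N² = (g/ρ₀)·Δρ/Δz = g·(Δρ/ρ₀)/Δz = 9.8 × 2.263 × 10⁻⁴ / 94 = 2.3593 × 10⁻⁵ s⁻².
N = √(2.3593 × 10⁻⁵) = 4.8573 × 10⁻³ rad s⁻¹ → T = 2π/N = 1.2936 × 10³ s = 21.560 min ≈ 21.6 min.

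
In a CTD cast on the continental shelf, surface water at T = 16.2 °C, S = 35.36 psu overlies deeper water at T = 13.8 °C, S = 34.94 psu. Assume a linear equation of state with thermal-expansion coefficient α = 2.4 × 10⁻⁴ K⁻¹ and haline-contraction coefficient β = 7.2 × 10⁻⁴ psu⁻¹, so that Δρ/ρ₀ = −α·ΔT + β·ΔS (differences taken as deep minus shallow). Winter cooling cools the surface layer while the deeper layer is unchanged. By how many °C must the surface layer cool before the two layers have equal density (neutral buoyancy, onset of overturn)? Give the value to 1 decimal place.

Neutral buoyancy requires Δρ = 0, i.e. −α(T_deep − T_surf′) + β(S_deep − S_surf) = 0.
T_surf′ = T_deep − (β/α)·ΔS = 13.8 − (7.2 × 10⁻⁴/2.4 × 10⁻⁴)·(-0.42) = 15.060 °C.
Cooling required: 16.2 − (15.060) = 1.140 °C.

1.1 °C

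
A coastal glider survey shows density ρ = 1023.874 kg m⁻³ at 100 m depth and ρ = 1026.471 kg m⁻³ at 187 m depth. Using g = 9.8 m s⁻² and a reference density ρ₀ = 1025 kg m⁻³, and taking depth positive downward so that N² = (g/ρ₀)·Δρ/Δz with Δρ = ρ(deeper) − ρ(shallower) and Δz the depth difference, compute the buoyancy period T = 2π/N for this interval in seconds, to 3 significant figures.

372 s

Δρ = 1026.471 − 1023.874 = 2.597 kg m⁻³ over Δz = 187 − 100 = 87 m.
N² = (9.8/1025) × (2.597/87) = 2.8540 × 10⁻⁴ s⁻².
N = √(2.8540 × 10⁻⁴) = 0.016894 rad s⁻¹, so T = 2π/N = 371.92 s ≈ 372 s.
A positive N² confirms static stability across the interval.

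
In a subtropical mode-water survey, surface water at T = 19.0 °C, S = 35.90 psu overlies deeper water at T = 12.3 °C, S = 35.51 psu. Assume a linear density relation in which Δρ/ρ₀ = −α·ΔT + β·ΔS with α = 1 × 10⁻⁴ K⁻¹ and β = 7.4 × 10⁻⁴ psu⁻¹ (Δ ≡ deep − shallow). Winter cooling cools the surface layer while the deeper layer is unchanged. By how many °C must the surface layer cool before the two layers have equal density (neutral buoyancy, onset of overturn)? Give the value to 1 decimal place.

3.8 °C

Neutral buoyancy requires Δρ = 0, i.e. −α(T_deep − T_surf′) + β(S_deep − S_surf) = 0.
T_surf′ = T_deep − (β/α)·ΔS = 12.3 − (7.4 × 10⁻⁴/1 × 10⁻⁴)·(-0.39) = 15.186 °C.
Cooling required: 19.0 − (15.186) = 3.814 °C.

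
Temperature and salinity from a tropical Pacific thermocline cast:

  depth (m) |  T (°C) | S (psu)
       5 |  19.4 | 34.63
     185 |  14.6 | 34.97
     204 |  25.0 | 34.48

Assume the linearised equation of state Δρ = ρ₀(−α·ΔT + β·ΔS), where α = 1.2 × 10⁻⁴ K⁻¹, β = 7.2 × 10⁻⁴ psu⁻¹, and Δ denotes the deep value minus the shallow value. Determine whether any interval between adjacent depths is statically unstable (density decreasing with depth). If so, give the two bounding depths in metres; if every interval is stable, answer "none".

185–204 m

Evaluate Δρ/ρ₀ = −αΔT + βΔS across each adjacent pair:
  5–185 m: −αΔT+βΔS = −(1.2 × 10⁻⁴)(-4.8)+(7.2 × 10⁻⁴)(+0.34) = 8.2 × 10⁻⁴ → stable
  185–204 m: −αΔT+βΔS = −(1.2 × 10⁻⁴)(+10.4)+(7.2 × 10⁻⁴)(-0.49) = -1.6 × 10⁻³ → UNSTABLE
The 185–204 m interval has Δρ < 0: lighter water underlies denser water.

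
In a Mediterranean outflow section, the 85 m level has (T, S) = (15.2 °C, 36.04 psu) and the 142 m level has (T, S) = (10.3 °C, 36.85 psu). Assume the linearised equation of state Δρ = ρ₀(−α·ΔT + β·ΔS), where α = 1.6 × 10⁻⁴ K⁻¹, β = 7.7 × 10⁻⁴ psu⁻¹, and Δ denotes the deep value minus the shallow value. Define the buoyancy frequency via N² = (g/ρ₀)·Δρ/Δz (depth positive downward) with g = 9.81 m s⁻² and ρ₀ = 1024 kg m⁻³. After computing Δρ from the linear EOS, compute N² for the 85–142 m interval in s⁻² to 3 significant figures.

2.42 × 10⁻⁴ s⁻²

ΔT = -4.9 K, ΔS = +0.81 psu (deep − shallow).
Δρ/ρ₀ = −αΔT + βΔS = 7.84 × 10⁻⁴ + 6.237 × 10⁻⁴ = 1.4077 × 10⁻³, so Δρ ≈ 1.441 kg m⁻³.
N² = (g/ρ₀)·Δρ/Δz = g·(Δρ/ρ₀)/Δz = 9.81 × 1.4077 × 10⁻³ / 57 = 2.4227 × 10⁻⁴ s⁻² ≈ 2.42 × 10⁻⁴ s⁻².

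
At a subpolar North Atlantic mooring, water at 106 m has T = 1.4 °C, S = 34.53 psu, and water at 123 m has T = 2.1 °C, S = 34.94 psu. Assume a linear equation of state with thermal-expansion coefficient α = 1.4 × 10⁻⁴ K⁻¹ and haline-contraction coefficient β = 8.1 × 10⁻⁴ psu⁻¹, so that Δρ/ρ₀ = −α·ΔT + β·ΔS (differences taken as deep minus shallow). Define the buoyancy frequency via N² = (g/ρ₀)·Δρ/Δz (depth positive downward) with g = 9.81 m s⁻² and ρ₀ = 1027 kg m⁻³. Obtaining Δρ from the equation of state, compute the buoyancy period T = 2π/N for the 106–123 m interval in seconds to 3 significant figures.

ΔT = +0.7 K, ΔS = +0.41 psu (deep − shallow).
Δρ/ρ₀ = −αΔT + βΔS = -9.80 × 10⁻⁵ + 3.321 × 10⁻⁴ = 2.341 × 10⁻⁴, so Δρ ≈ 0.2404 kg m⁻³.
N² = (g/ρ₀)·Δρ/Δz = g·(Δρ/ρ₀)/Δz = 9.81 × 2.341 × 10⁻⁴ / 17 = 1.3509 × 10⁻⁴ s⁻².
N = √(1.3509 × 10⁻⁴) = 0.011623 rad s⁻¹ → T = 2π/N = 540.58 s ≈ 541 s.

541 s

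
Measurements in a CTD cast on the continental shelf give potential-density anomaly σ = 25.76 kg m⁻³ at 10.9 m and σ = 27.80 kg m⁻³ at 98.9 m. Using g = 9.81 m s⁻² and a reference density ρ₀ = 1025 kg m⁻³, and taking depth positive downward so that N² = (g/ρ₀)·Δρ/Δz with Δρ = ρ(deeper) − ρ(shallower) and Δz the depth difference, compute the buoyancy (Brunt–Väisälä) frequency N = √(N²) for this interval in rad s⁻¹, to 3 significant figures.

Δρ = 1027.80 − 1025.76 = 2.04 kg m⁻³ over Δz = 98.9 − 10.9 = 88 m.
N² = (9.81/1025) × (2.04/88) = 2.2187 × 10⁻⁴ s⁻².
N = √(2.2187 × 10⁻⁴) = 0.014895 rad s⁻¹ ≈ 0.0149 rad s⁻¹.

0.0149 rad s⁻¹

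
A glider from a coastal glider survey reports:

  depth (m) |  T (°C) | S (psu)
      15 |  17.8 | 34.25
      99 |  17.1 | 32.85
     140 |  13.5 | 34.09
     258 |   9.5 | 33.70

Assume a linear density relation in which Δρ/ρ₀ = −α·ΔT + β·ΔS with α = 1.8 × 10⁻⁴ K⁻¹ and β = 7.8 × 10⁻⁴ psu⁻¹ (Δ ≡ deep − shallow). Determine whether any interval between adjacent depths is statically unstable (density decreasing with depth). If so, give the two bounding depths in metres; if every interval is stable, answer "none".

Evaluate Δρ/ρ₀ = −αΔT + βΔS across each adjacent pair:
  15–99 m: −αΔT+βΔS = −(1.8 × 10⁻⁴)(-0.7)+(7.8 × 10⁻⁴)(-1.40) = -9.7 × 10⁻⁴ → UNSTABLE
  99–140 m: −αΔT+βΔS = −(1.8 × 10⁻⁴)(-3.6)+(7.8 × 10⁻⁴)(+1.24) = 1.6 × 10⁻³ → stable
  140–258 m: −αΔT+βΔS = −(1.8 × 10⁻⁴)(-4.0)+(7.8 × 10⁻⁴)(-0.39) = 4.2 × 10⁻⁴ → stable
The 15–99 m interval has Δρ < 0: lighter water underlies denser water.

15–99 m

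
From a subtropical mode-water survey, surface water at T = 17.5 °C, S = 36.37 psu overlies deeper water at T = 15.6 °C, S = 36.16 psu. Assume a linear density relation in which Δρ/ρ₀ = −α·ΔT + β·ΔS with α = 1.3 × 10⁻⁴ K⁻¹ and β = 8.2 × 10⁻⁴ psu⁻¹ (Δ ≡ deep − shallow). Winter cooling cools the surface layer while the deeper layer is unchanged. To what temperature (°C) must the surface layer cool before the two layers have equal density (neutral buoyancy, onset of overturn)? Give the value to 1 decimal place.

16.9 °C

Neutral buoyancy requires Δρ = 0, i.e. −α(T_deep − T_surf′) + β(S_deep − S_surf) = 0.
T_surf′ = T_deep − (β/α)·ΔS = 15.6 − (8.2 × 10⁻⁴/1.3 × 10⁻⁴)·(-0.21) = 16.925 °C.
Cooling required: 17.5 − (16.925) = 0.575 °C.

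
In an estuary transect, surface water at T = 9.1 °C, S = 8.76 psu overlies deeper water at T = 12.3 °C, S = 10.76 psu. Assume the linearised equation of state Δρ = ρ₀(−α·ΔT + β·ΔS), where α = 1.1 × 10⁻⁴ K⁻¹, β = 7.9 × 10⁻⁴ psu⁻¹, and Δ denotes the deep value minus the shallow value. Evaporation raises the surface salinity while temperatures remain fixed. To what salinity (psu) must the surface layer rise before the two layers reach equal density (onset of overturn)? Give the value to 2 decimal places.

10.31 psu

Neutral buoyancy requires −α(T_deep − T_surf) + β(S_deep − S_surf′) = 0.
S_surf′ = S_deep − (α/β)·ΔT = 10.76 − (1.1 × 10⁻⁴/7.9 × 10⁻⁴)·(+3.2) = 10.3144 psu.
Increase required: 10.3144 − 8.76 = 1.5544 psu.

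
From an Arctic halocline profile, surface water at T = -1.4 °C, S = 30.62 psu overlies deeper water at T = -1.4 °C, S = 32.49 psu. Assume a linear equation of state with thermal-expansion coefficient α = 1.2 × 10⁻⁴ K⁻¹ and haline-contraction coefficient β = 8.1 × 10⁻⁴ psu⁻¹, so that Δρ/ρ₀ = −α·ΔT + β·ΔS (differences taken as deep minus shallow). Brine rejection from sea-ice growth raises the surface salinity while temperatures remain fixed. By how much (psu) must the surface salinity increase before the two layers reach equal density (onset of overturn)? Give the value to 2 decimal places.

Neutral buoyancy requires −α(T_deep − T_surf) + β(S_deep − S_surf′) = 0.
S_surf′ = S_deep − (α/β)·ΔT = 32.49 − (1.2 × 10⁻⁴/8.1 × 10⁻⁴)·(+0.0) = 32.4900 psu.
Increase required: 32.4900 − 30.62 = 1.8700 psu.

1.87 psu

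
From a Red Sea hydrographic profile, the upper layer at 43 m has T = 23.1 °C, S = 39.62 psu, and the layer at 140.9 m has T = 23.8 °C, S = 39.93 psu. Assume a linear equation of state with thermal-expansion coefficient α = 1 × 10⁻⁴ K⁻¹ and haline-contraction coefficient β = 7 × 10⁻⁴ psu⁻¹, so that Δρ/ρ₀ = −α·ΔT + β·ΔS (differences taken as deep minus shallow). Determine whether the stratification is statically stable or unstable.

ΔT = 23.8 − 23.1 = +0.7 K and ΔS = 39.93 − 39.62 = +0.31 psu (deep − shallow).
−αΔT = -7.00 × 10⁻⁵; βΔS = 2.17 × 10⁻⁴; sum Δρ/ρ₀ = 1.47 × 10⁻⁴.
Δρ/ρ₀ > 0, so Δρ > 0: deeper water is denser → statically stable.

stable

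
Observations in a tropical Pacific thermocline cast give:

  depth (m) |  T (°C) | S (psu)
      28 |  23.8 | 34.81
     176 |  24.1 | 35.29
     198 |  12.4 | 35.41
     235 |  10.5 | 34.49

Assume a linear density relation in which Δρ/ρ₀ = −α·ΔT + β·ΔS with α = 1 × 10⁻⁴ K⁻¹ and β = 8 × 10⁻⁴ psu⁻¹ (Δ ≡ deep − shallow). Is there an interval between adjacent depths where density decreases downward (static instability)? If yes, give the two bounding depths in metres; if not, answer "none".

198–235 m

Evaluate Δρ/ρ₀ = −αΔT + βΔS across each adjacent pair:
  28–176 m: −αΔT+βΔS = −(1 × 10⁻⁴)(+0.3)+(8 × 10⁻⁴)(+0.48) = 3.5 × 10⁻⁴ → stable
  176–198 m: −αΔT+βΔS = −(1 × 10⁻⁴)(-11.7)+(8 × 10⁻⁴)(+0.12) = 1.3 × 10⁻³ → stable
  198–235 m: −αΔT+βΔS = −(1 × 10⁻⁴)(-1.9)+(8 × 10⁻⁴)(-0.92) = -5.5 × 10⁻⁴ → UNSTABLE
The 198–235 m interval has Δρ < 0: lighter water underlies denser water.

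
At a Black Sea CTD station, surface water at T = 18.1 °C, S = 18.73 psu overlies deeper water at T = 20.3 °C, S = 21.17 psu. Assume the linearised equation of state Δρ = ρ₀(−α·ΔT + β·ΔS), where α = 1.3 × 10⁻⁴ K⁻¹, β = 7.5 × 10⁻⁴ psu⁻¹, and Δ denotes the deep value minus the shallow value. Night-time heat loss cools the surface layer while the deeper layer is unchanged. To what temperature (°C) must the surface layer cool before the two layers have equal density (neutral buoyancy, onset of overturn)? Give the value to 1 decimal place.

Neutral buoyancy requires Δρ = 0, i.e. −α(T_deep − T_surf′) + β(S_deep − S_surf) = 0.
T_surf′ = T_deep − (β/α)·ΔS = 20.3 − (7.5 × 10⁻⁴/1.3 × 10⁻⁴)·(+2.44) = 6.223 °C.
Cooling required: 18.1 − (6.223) = 11.877 °C.

6.2 °C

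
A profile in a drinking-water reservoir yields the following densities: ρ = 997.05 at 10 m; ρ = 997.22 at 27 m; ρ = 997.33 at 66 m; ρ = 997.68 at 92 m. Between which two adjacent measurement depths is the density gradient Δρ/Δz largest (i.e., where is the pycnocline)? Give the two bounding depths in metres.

66–92 m

Compute the density gradient over each adjacent pair:
  10–27 m: Δρ/Δz = 0.17/17 = 0.010 kg m⁻⁴
  27–66 m: Δρ/Δz = 0.11/39 = 2.8 × 10⁻³ kg m⁻⁴
  66–92 m: Δρ/Δz = 0.35/26 = 0.013 kg m⁻⁴
The largest gradient is in the 66–92 m interval — the pycnocline.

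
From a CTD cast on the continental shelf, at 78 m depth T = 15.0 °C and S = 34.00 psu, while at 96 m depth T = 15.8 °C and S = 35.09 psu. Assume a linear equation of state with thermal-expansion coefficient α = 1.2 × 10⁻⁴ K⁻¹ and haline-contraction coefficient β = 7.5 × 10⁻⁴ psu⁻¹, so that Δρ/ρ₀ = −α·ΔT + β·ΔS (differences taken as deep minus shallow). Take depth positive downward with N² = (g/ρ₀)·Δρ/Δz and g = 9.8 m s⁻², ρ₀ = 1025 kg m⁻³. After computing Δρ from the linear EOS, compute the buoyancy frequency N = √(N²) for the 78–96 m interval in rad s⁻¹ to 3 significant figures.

0.0198 rad s⁻¹

ΔT = +0.8 K, ΔS = +1.09 psu (deep − shallow).
Δρ/ρ₀ = −αΔT + βΔS = -9.60 × 10⁻⁵ + 8.175 × 10⁻⁴ = 7.215 × 10⁻⁴, so Δρ ≈ 0.7395 kg m⁻³.
N² = (g/ρ₀)·Δρ/Δz = g·(Δρ/ρ₀)/Δz = 9.8 × 7.215 × 10⁻⁴ / 18 = 3.9282 × 10⁻⁴ s⁻².
N = √(3.9282 × 10⁻⁴) = 0.019820 rad s⁻¹ ≈ 0.0198 rad s⁻¹.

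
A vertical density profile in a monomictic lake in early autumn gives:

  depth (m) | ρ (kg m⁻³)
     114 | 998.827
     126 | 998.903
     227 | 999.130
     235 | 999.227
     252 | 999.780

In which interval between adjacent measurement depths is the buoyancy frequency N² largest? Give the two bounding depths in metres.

235–252 m

Compute the density gradient over each adjacent pair:
  114–126 m: Δρ/Δz = 0.076/12 = 6.3 × 10⁻³ kg m⁻⁴
  126–227 m: Δρ/Δz = 0.227/101 = 2.2 × 10⁻³ kg m⁻⁴
  227–235 m: Δρ/Δz = 0.097/8 = 0.012 kg m⁻⁴
  235–252 m: Δρ/Δz = 0.553/17 = 0.033 kg m⁻⁴
The largest gradient is in the 235–252 m interval — the pycnocline.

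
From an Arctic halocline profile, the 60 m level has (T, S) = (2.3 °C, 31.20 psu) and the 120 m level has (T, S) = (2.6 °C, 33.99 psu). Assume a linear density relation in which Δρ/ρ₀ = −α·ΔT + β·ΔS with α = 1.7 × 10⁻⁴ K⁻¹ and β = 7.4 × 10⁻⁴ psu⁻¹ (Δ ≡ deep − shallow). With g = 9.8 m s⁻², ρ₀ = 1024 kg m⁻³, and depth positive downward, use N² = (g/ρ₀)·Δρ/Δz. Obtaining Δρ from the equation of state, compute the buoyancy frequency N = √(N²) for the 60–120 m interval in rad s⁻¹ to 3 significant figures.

0.0181 rad s⁻¹

ΔT = +0.3 K, ΔS = +2.79 psu (deep − shallow).
Δρ/ρ₀ = −αΔT + βΔS = -5.10 × 10⁻⁵ + 2.0646 × 10⁻³ = 2.0136 × 10⁻³, so Δρ ≈ 2.062 kg m⁻³.
N² = (g/ρ₀)·Δρ/Δz = g·(Δρ/ρ₀)/Δz = 9.8 × 2.0136 × 10⁻³ / 60 = 3.2889 × 10⁻⁴ s⁻².
N = √(3.2889 × 10⁻⁴) = 0.018135 rad s⁻¹ ≈ 0.0181 rad s⁻¹.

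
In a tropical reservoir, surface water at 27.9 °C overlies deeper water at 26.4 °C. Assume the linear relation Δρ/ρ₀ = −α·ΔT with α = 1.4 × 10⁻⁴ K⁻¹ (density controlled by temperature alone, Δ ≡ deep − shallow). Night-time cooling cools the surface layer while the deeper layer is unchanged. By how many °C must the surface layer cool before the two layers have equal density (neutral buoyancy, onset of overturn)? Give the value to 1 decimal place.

With temperature the only control, equal density requires T_surf′ = T_deep.
T_surf′ = 26.4 °C.
Cooling required: 27.9 − 26.4 = 1.5 °C.

1.5 °C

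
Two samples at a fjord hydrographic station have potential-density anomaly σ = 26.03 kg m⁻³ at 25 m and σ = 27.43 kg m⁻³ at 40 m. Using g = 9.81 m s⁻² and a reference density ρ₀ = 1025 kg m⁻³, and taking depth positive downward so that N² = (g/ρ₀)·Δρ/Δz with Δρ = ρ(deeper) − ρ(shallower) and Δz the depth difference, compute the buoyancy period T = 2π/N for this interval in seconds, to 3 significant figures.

Δρ = 1027.43 − 1026.03 = 1.40 kg m⁻³ over Δz = 40 − 25 = 15 m.
N² = (9.81/1025) × (1.40/15) = 8.9327 × 10⁻⁴ s⁻².
N = √(8.9327 × 10⁻⁴) = 0.029888 rad s⁻¹, so T = 2π/N = 210.22 s ≈ 210 s.
A positive N² confirms static stability across the interval.

210 s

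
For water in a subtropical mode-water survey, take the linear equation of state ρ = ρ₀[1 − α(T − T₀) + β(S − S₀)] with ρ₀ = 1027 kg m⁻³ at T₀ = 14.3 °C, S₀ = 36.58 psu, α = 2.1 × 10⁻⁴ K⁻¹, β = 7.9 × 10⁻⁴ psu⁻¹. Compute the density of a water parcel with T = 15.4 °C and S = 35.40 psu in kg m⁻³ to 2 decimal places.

T − T₀ = +1.1 K, S − S₀ = -1.18 psu.
Bracket = 1 − α·(+1.1) + β·(-1.18) = 1 + (-1.1632 × 10⁻³) = 0.9988368.
ρ = 1027 × 0.9988368 = 1025.81 kg m⁻³.

1025.81 kg m⁻³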